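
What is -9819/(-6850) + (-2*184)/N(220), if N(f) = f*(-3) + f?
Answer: 171029/75350 ≈ 2.2698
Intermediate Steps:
N(f) = -2*f (N(f) = -3*f + f = -2*f)
-9819/(-6850) + (-2*184)/N(220) = -9819/(-6850) + (-2*184)/((-2*220)) = -9819*(-1/6850) - 368/(-440) = 9819/6850 - 368*(-1/440) = 9819/6850 + 46/55 = 171029/75350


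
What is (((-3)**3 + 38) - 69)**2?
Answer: 3364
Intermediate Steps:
(((-3)**3 + 38) - 69)**2 = ((-27 + 38) - 69)**2 = (11 - 69)**2 = (-58)**2 = 3364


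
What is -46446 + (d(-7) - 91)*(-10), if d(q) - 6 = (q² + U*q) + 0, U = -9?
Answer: -46716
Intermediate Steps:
d(q) = 6 + q² - 9*q (d(q) = 6 + ((q² - 9*q) + 0) = 6 + (q² - 9*q) = 6 + q² - 9*q)
-46446 + (d(-7) - 91)*(-10) = -46446 + ((6 + (-7)² - 9*(-7)) - 91)*(-10) = -46446 + ((6 + 49 + 63) - 91)*(-10) = -46446 + (118 - 91)*(-10) = -46446 + 27*(-10) = -46446 - 270 = -46716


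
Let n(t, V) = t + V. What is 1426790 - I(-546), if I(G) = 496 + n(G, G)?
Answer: 1427386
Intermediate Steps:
n(t, V) = V + t
I(G) = 496 + 2*G (I(G) = 496 + (G + G) = 496 + 2*G)
1426790 - I(-546) = 1426790 - (496 + 2*(-546)) = 1426790 - (496 - 1092) = 1426790 - 1*(-596) = 1426790 + 596 = 1427386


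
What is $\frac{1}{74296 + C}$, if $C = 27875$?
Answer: $\frac{1}{102171} \approx 9.7875 \cdot 10^{-6}$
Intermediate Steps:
$\frac{1}{74296 + C} = \frac{1}{74296 + 27875} = \frac{1}{102171}$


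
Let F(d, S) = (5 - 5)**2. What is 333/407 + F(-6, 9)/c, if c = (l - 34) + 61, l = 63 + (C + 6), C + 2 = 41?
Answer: 9/11 ≈ 0.81818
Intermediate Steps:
C = 39 (C = -2 + 41 = 39)
l = 108 (l = 63 + (39 + 6) = 63 + 45 = 108)
F(d, S) = 0 (F(d, S) = 0**2 = 0)
c = 135 (c = (108 - 34) + 61 = 74 + 61 = 135)
333/407 + F(-6, 9)/c = 333/407 + 0/135 = 333*(1/407) + 0*(1/135) = 9/11 + 0 = 9/11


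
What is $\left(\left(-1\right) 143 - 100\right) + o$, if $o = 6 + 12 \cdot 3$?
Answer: $-201$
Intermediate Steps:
$o = 42$ ($o = 6 + 36 = 42$)
$\left(\left(-1\right) 143 - 100\right) + o = \left(\left(-1\right) 143 - 100\right) + 42 = \left(-143 - 100\right) + 42 = -243 + 42 = -201$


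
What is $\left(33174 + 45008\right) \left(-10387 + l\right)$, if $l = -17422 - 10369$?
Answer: $-2984832396$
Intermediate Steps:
$l = -27791$ ($l = -17422 - 10369 = -27791$)
$\left(33174 + 45008\right) \left(-10387 + l\right) = \left(33174 + 45008\right) \left(-10387 - 27791\right) = 78182 \left(-38178\right) = -2984832396$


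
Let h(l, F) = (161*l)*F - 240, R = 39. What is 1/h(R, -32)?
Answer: -1/201168 ≈ -4.9710e-6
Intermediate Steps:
h(l, F) = -240 + 161*F*l (h(l, F) = 161*F*l - 240 = -240 + 161*F*l)
1/h(R, -32) = 1/(-240 + 161*(-32)*39) = 1/(-240 - 200928) = 1/(-201168) = -1/201168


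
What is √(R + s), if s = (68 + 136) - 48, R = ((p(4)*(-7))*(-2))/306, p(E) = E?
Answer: 2*√101558/51 ≈ 12.497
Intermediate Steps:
R = 28/153 (R = ((4*(-7))*(-2))/306 = -28*(-2)*(1/306) = 56*(1/306) = 28/153 ≈ 0.18301)
s = 156 (s = 204 - 48 = 156)
√(R + s) = √(28/153 + 156) = √(23896/153) = 2*√101558/51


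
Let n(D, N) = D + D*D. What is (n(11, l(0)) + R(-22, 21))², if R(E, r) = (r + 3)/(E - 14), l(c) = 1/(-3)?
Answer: 155236/9 ≈ 17248.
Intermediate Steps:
l(c) = -⅓
n(D, N) = D + D²
R(E, r) = (3 + r)/(-14 + E)
(n(11, l(0)) + R(-22, 21))² = (11*(1 + 11) + (3 + 21)/(-14 - 22))² = (11*12 + 24/(-36))² = (132 - 1/36*24)² = (132 - ⅔)² = (394/3)² = 155236/9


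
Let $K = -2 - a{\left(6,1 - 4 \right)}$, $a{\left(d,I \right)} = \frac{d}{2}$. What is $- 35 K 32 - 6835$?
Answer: $-1235$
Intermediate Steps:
$a{\left(d,I \right)} = \frac{d}{2}$ ($a{\left(d,I \right)} = d \frac{1}{2} = \frac{d}{2}$)
$K = -5$ ($K = -2 - \frac{1}{2} \cdot 6 = -2 - 3 = -5$)
$- 35 K 32 - 6835 = \left(-35\right) \left(-5\right) 32 - 6835 = 175 \cdot 32 - 6835 = 5600 - 6835 = -1235$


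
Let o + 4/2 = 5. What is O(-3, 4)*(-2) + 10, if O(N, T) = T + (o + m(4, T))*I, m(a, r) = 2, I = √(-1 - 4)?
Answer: 2 - 10*I*√5 ≈ 2.0 - 22.361*I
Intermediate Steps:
I = I*√5 (I = √(-5) = I*√5 ≈ 2.2361*I)
o = 3 (o = -2 + 5 = 3)
O(N, T) = T + 5*I*√5 (O(N, T) = T + (3 + 2)*(I*√5) = T + 5*(I*√5) = T + 5*I*√5)
O(-3, 4)*(-2) + 10 = (4 + 5*I*√5)*(-2) + 10 = (-8 - 10*I*√5) + 10 = 2 - 10*I*√5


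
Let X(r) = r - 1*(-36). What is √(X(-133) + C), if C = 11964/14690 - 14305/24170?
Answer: 3*I*√13555901770491990/35505730 ≈ 9.8376*I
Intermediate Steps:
X(r) = 36 + r (X(r) = r + 36 = 36 + r)
C = 7902943/35505730 (C = 11964*(1/14690) - 14305*1/24170 = 5982/7345 - 2861/4834 = 7902943/35505730 ≈ 0.22258)
√(X(-133) + C) = √((36 - 133) + 7902943/35505730) = √(-97 + 7902943/35505730) = √(-3436152867/35505730) = 3*I*√13555901770491990/35505730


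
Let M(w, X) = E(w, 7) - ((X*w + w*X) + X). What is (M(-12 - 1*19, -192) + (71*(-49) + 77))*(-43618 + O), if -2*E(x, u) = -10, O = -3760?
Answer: 715834202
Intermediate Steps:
E(x, u) = 5 (E(x, u) = -½*(-10) = 5)
M(w, X) = 5 - X - 2*X*w (M(w, X) = 5 - ((X*w + w*X) + X) = 5 - ((X*w + X*w) + X) = 5 - (2*X*w + X) = 5 - (X + 2*X*w) = 5 + (-X - 2*X*w) = 5 - X - 2*X*w)
(M(-12 - 1*19, -192) + (71*(-49) + 77))*(-43618 + O) = ((5 - 1*(-192) - 2*(-192)*(-12 - 1*19)) + (71*(-49) + 77))*(-43618 - 3760) = ((5 + 192 - 2*(-192)*(-12 - 19)) + (-3479 + 77))*(-47378) = ((5 + 192 - 2*(-192)*(-31)) - 3402)*(-47378) = ((5 + 192 - 11904) - 3402)*(-47378) = (-11707 - 3402)*(-47378) = -15109*(-47378) = 715834202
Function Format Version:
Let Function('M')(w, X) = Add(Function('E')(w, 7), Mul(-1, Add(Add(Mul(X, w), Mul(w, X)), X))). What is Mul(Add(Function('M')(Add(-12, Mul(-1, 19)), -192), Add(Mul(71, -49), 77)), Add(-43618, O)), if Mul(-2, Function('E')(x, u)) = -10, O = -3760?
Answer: 715834202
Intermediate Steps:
Function('E')(x, u) = 5 (Function('E')(x, u) = Mul(Rational(-1, 2), -10) = 5)
Function('M')(w, X) = Add(5, Mul(-1, X), Mul(-2, X, w)) (Function('M')(w, X) = Add(5, Mul(-1, Add(Add(Mul(X, w), Mul(w, X)), X))) = Add(5, Mul(-1, Add(Add(Mul(X, w), Mul(X, w)), X))) = Add(5, Mul(-1, Add(Mul(2, X, w), X))) = Add(5, Mul(-1, Add(X, Mul(2, X, w)))) = Add(5, Add(Mul(-1, X), Mul(-2, X, w))) = Add(5, Mul(-1, X), Mul(-2, X, w)))
Mul(Add(Function('M')(Add(-12, Mul(-1, 19)), -192), Add(Mul(71, -49), 77)), Add(-43618, O)) = Mul(Add(Add(5, Mul(-1, -192), Mul(-2, -192, Add(-12, Mul(-1, 19)))), Add(Mul(71, -49), 77)), Add(-43618, -3760)) = Mul(Add(Add(5, 192, Mul(-2, -192, Add(-12, -19))), Add(-3479, 77)), -47378) = Mul(Add(Add(5, 192, Mul(-2, -192, -31)), -3402), -47378) = Mul(Add(Add(5, 192, -11904), -3402), -47378) = Mul(Add(-11707, -3402), -47378) = Mul(-15109, -47378) = 715834202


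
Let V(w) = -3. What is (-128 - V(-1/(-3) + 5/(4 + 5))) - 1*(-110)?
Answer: -15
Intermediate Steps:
(-128 - V(-1/(-3) + 5/(4 + 5))) - 1*(-110) = (-128 - 1*(-3)) - 1*(-110) = (-128 + 3) + 110 = -125 + 110 = -15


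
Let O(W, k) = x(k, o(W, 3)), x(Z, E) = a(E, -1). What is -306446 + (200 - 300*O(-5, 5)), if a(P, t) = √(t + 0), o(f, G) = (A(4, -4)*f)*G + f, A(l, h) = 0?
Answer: -306246 - 300*I ≈ -3.0625e+5 - 300.0*I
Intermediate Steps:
o(f, G) = f (o(f, G) = (0*f)*G + f = 0*G + f = 0 + f = f)
a(P, t) = √t
x(Z, E) = I (x(Z, E) = √(-1) = I)
O(W, k) = I
-306446 + (200 - 300*O(-5, 5)) = -306446 + (200 - 300*I) = -306246 - 300*I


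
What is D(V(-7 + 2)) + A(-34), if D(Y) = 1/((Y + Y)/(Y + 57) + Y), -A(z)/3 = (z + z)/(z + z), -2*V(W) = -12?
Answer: -369/130 ≈ -2.8385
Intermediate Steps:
V(W) = 6 (V(W) = -½*(-12) = 6)
A(z) = -3 (A(z) = -3*(z + z)/(z + z) = -3*2*z/(2*z) = -3*2*z*1/(2*z) = -3*1 = -3)
D(Y) = 1/(Y + 2*Y/(57 + Y)) (D(Y) = 1/((2*Y)/(57 + Y) + Y) = 1/(2*Y/(57 + Y) + Y) = 1/(Y + 2*Y/(57 + Y)))
D(V(-7 + 2)) + A(-34) = (57 + 6)/(6*(59 + 6)) - 3 = (⅙)*63/65 - 3 = (⅙)*(1/65)*63 - 3 = 21/130 - 3 = -369/130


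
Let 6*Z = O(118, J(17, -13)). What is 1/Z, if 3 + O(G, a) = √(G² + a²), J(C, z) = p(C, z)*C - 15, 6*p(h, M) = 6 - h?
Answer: 648/577669 + 36*√577993/577669 ≈ 0.048501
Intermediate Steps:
p(h, M) = 1 - h/6 (p(h, M) = (6 - h)/6 = 1 - h/6)
J(C, z) = -15 + C*(1 - C/6) (J(C, z) = (1 - C/6)*C - 15 = C*(1 - C/6) - 15 = -15 + C*(1 - C/6))
O(G, a) = -3 + √(G² + a²)
Z = -½ + √577993/36 (Z = (-3 + √(118² + (-15 + 17 - ⅙*17²)²))/6 = (-3 + √(13924 + (-15 + 17 - ⅙*289)²))/6 = (-3 + √(13924 + (-15 + 17 - 289/6)²))/6 = (-3 + √(13924 + (-277/6)²))/6 = (-3 + √(13924 + 76729/36))/6 = (-3 + √(577993/36))/6 = (-3 + √577993/6)/6 = -½ + √577993/36 ≈ 20.618)
1/Z = 1/(-½ + √577993/36)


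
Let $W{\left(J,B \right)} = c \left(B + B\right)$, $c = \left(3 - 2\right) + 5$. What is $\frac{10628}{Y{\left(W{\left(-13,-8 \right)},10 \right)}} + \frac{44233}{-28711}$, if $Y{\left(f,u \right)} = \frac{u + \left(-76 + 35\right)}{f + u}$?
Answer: $\frac{26240712465}{890041} \approx 29483.0$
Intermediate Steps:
$c = 6$ ($c = 1 + 5 = 6$)
$W{\left(J,B \right)} = 12 B$ ($W{\left(J,B \right)} = 6 \left(B + B\right) = 6 \cdot 2 B = 12 B$)
$Y{\left(f,u \right)} = \frac{-41 + u}{f + u}$ ($Y{\left(f,u \right)} = \frac{u - 41}{f + u} = \frac{-41 + u}{f + u}$)
$\frac{10628}{Y{\left(W{\left(-13,-8 \right)},10 \right)}} + \frac{44233}{-28711} = \frac{10628}{\frac{1}{12 \left(-8\right) + 10} \left(-41 + 10\right)} + \frac{44233}{-28711} = \frac{10628}{\frac{1}{-96 + 10} \left(-31\right)} + 44233 \left(- \frac{1}{28711}\right) = \frac{10628}{\frac{1}{-86} \left(-31\right)} - \frac{44233}{28711} = \frac{10628}{\left(- \frac{1}{86}\right) \left(-31\right)} - \frac{44233}{28711} = \frac{10628}{\frac{31}{86}} - \frac{44233}{28711} = 10628 \cdot \frac{86}{31} - \frac{44233}{28711} = \frac{914008}{31} - \frac{44233}{28711} = \frac{26240712465}{890041}$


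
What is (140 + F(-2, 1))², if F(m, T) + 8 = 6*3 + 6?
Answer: 24336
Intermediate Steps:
F(m, T) = 16 (F(m, T) = -8 + (6*3 + 6) = -8 + (18 + 6) = -8 + 24 = 16)
(140 + F(-2, 1))² = (140 + 16)² = 156² = 24336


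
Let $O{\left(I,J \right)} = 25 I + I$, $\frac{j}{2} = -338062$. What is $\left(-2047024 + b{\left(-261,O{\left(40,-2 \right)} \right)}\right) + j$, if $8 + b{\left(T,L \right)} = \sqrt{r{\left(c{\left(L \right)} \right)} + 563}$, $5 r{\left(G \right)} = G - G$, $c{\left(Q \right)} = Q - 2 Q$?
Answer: $-2723156 + \sqrt{563} \approx -2.7231 \cdot 10^{6}$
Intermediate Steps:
$c{\left(Q \right)} = - Q$
$j = -676124$ ($j = 2 \left(-338062\right) = -676124$)
$r{\left(G \right)} = 0$ ($r{\left(G \right)} = \frac{G - G}{5} = \frac{1}{5} \cdot 0 = 0$)
$O{\left(I,J \right)} = 26 I$
$b{\left(T,L \right)} = -8 + \sqrt{563}$ ($b{\left(T,L \right)} = -8 + \sqrt{0 + 563} = -8 + \sqrt{563}$)
$\left(-2047024 + b{\left(-261,O{\left(40,-2 \right)} \right)}\right) + j = \left(-2047024 - \left(8 - \sqrt{563}\right)\right) - 676124 = \left(-2047032 + \sqrt{563}\right) - 676124 = -2723156 + \sqrt{563}$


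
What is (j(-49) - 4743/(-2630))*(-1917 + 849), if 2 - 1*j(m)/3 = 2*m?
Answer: -423858762/1315 ≈ -3.2233e+5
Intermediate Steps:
j(m) = 6 - 6*m
(j(-49) - 4743/(-2630))*(-1917 + 849) = ((6 - 6*(-49)) - 4743/(-2630))*(-1917 + 849) = ((6 + 294) - 4743*(-1/2630))*(-1068) = (300 + 4743/2630)*(-1068) = (793743/2630)*(-1068) = -423858762/1315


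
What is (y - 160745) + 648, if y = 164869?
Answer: 4772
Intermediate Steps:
(y - 160745) + 648 = (164869 - 160745) + 648 = 4124 + 648 = 4772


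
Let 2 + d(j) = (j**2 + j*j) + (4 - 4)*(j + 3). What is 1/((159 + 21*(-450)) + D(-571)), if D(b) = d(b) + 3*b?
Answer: 1/641076 ≈ 1.5599e-6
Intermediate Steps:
d(j) = -2 + 2*j**2 (d(j) = -2 + ((j**2 + j*j) + (4 - 4)*(j + 3)) = -2 + ((j**2 + j**2) + 0*(3 + j)) = -2 + (2*j**2 + 0) = -2 + 2*j**2)
D(b) = -2 + 2*b**2 + 3*b (D(b) = (-2 + 2*b**2) + 3*b = -2 + 2*b**2 + 3*b)
1/((159 + 21*(-450)) + D(-571)) = 1/((159 + 21*(-450)) + (-2 + 2*(-571)**2 + 3*(-571))) = 1/((159 - 9450) + (-2 + 2*326041 - 1713)) = 1/(-9291 + (-2 + 652082 - 1713)) = 1/(-9291 + 650367) = 1/641076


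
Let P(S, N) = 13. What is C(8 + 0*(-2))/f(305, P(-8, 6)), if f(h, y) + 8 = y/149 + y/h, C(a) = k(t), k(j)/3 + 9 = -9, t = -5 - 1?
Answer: 1227015/178829 ≈ 6.8614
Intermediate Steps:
t = -6
k(j) = -54 (k(j) = -27 + 3*(-9) = -27 - 27 = -54)
C(a) = -54
f(h, y) = -8 + y/149 + y/h (f(h, y) = -8 + (y/149 + y/h) = -8 + y/149 + y/h)
C(8 + 0*(-2))/f(305, P(-8, 6)) = -54/(-8 + (1/149)*13 + 13/305) = -54/(-8 + 13/149 + 13*(1/305)) = -54/(-8 + 13/149 + 13/305) = -54/(-357658/45445) = -54*(-45445/357658) = 1227015/178829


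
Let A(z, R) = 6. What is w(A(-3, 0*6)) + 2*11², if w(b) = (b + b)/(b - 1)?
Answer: 1222/5 ≈ 244.40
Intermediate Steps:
w(b) = 2*b/(-1 + b) (w(b) = (2*b)/(-1 + b) = 2*b/(-1 + b))
w(A(-3, 0*6)) + 2*11² = 2*6/(-1 + 6) + 2*11² = 2*6/5 + 2*121 = 2*6*(⅕) + 242 = 12/5 + 242 = 1222/5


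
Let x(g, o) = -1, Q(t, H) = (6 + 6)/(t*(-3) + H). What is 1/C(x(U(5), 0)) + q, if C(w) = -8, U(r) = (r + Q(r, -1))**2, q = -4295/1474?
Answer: -17917/5896 ≈ -3.0388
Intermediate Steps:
Q(t, H) = 12/(H - 3*t) (Q(t, H) = 12/(-3*t + H) = 12/(H - 3*t))
q = -4295/1474 (q = -4295*1/1474 = -4295/1474 ≈ -2.9138)
U(r) = (r + 12/(-1 - 3*r))**2
1/C(x(U(5), 0)) + q = 1/(-8) - 4295/1474 = -1/8 - 4295/1474 = -17917/5896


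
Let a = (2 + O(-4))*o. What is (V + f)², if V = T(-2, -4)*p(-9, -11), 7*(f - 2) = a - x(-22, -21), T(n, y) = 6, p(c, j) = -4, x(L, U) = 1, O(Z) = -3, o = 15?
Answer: 28900/49 ≈ 589.80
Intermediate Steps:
a = -15 (a = (2 - 3)*15 = -1*15 = -15)
f = -2/7 (f = 2 + (-15 - 1*1)/7 = 2 + (-15 - 1)/7 = 2 + (⅐)*(-16) = 2 - 16/7 = -2/7 ≈ -0.28571)
V = -24 (V = 6*(-4) = -24)
(V + f)² = (-24 - 2/7)² = (-170/7)² = 28900/49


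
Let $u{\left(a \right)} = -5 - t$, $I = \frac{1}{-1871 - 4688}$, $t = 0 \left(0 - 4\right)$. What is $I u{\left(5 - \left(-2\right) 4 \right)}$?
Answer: $\frac{5}{6559} \approx 0.00076231$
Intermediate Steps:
$t = 0$ ($t = 0 \left(-4\right) = 0$)
$I = - \frac{1}{6559}$ ($I = \frac{1}{-6559} = - \frac{1}{6559} \approx -0.00015246$)
$u{\left(a \right)} = -5$ ($u{\left(a \right)} = -5 - 0 = -5 + 0 = -5$)
$I u{\left(5 - \left(-2\right) 4 \right)} = \left(- \frac{1}{6559}\right) \left(-5\right) = \frac{5}{6559}$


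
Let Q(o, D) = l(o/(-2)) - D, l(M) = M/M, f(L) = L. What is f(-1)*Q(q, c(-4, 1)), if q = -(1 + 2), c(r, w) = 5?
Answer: 4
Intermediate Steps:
q = -3 (q = -1*3 = -3)
l(M) = 1
Q(o, D) = 1 - D
f(-1)*Q(q, c(-4, 1)) = -(1 - 1*5) = -(1 - 5) = -1*(-4) = 4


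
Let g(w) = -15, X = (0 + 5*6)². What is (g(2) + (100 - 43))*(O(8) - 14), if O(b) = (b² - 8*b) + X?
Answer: 37212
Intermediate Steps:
X = 900 (X = (0 + 30)² = 30² = 900)
O(b) = 900 + b² - 8*b (O(b) = (b² - 8*b) + 900 = 900 + b² - 8*b)
(g(2) + (100 - 43))*(O(8) - 14) = (-15 + (100 - 43))*((900 + 8² - 8*8) - 14) = (-15 + 57)*((900 + 64 - 64) - 14) = 42*(900 - 14) = 42*886 = 37212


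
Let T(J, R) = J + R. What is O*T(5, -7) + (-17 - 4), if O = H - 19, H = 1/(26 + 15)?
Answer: 695/41 ≈ 16.951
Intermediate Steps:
H = 1/41 ≈ 0.024390
O = -778/41 (O = 1/41 - 19 = -778/41 ≈ -18.976)
O*T(5, -7) + (-17 - 4) = -778*(5 - 7)/41 + (-17 - 4) = -778/41*(-2) - 21 = 1556/41 - 21 = 695/41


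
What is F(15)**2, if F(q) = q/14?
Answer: 225/196 ≈ 1.1480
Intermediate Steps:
F(q) = q/14 (F(q) = q*(1/14) = q/14)
F(15)**2 = ((1/14)*15)**2 = (15/14)**2 = 225/196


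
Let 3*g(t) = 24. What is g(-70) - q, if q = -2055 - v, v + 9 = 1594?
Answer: 3648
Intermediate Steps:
v = 1585 (v = -9 + 1594 = 1585)
g(t) = 8 (g(t) = (⅓)*24 = 8)
q = -3640 (q = -2055 - 1*1585 = -2055 - 1585 = -3640)
g(-70) - q = 8 - 1*(-3640) = 8 + 3640 = 3648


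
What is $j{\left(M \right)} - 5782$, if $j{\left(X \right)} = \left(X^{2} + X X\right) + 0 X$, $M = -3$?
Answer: $-5764$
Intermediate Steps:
$j{\left(X \right)} = 2 X^{2}$ ($j{\left(X \right)} = \left(X^{2} + X^{2}\right) + 0 = 2 X^{2} + 0 = 2 X^{2}$)
$j{\left(M \right)} - 5782 = 2 \left(-3\right)^{2} - 5782 = 2 \cdot 9 - 5782 = 18 - 5782 = -5764$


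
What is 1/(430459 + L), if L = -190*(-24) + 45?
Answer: 1/435064 ≈ 2.2985e-6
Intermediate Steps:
L = 4605 (L = 4560 + 45 = 4605)
1/(430459 + L) = 1/(430459 + 4605) = 1/435064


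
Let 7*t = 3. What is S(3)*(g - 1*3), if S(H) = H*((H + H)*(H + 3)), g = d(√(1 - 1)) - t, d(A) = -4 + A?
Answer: -5616/7 ≈ -802.29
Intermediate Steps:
t = 3/7 (t = (⅐)*3 = 3/7 ≈ 0.42857)
g = -31/7 (g = (-4 + √(1 - 1)) - 1*3/7 = (-4 + √0) - 3/7 = (-4 + 0) - 3/7 = -4 - 3/7 = -31/7 ≈ -4.4286)
S(H) = 2*H²*(3 + H) (S(H) = H*((2*H)*(3 + H)) = H*(2*H*(3 + H)) = 2*H²*(3 + H))
S(3)*(g - 1*3) = (2*3²*(3 + 3))*(-31/7 - 1*3) = (2*9*6)*(-31/7 - 3) = 108*(-52/7) = -5616/7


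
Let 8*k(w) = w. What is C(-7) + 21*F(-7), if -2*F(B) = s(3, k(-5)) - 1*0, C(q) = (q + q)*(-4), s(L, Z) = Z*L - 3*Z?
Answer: 56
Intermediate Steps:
k(w) = w/8
s(L, Z) = -3*Z + L*Z (s(L, Z) = L*Z - 3*Z = -3*Z + L*Z)
C(q) = -8*q (C(q) = (2*q)*(-4) = -8*q)
F(B) = 0 (F(B) = -(((⅛)*(-5))*(-3 + 3) - 1*0)/2 = -(-5/8*0 + 0)/2 = -(0 + 0)/2 = -½*0 = 0)
C(-7) + 21*F(-7) = -8*(-7) + 21*0 = 56 + 0 = 56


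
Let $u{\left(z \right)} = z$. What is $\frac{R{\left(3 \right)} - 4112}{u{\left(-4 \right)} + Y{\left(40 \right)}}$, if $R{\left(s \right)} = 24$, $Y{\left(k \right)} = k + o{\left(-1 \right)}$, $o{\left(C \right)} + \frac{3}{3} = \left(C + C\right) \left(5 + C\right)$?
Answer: $- \frac{4088}{27} \approx -151.41$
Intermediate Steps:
$o{\left(C \right)} = -1 + 2 C \left(5 + C\right)$ ($o{\left(C \right)} = -1 + \left(C + C\right) \left(5 + C\right) = -1 + 2 C \left(5 + C\right)$)
$Y{\left(k \right)} = -9 + k$ ($Y{\left(k \right)} = k + \left(-1 + 2 \left(-1\right)^{2} + 10 \left(-1\right)\right) = k - 9 = -9 + k$)
$\frac{R{\left(3 \right)} - 4112}{u{\left(-4 \right)} + Y{\left(40 \right)}} = \frac{24 - 4112}{-4 + \left(-9 + 40\right)} = - \frac{4088}{-4 + 31} = - \frac{4088}{27}$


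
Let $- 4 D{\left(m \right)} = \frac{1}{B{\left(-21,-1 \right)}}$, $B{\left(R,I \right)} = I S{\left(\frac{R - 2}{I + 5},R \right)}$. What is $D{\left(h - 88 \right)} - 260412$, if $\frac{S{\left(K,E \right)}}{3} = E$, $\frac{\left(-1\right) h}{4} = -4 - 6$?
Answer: $- \frac{65623825}{252} \approx -2.6041 \cdot 10^{5}$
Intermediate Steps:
$h = 40$ ($h = - 4 \left(-4 - 6\right) = \left(-4\right) \left(-10\right) = 40$)
$S{\left(K,E \right)} = 3 E$
$B{\left(R,I \right)} = 3 I R$ ($B{\left(R,I \right)} = I 3 R = 3 I R$)
$D{\left(m \right)} = - \frac{1}{252}$ ($D{\left(m \right)} = - \frac{1}{4 \cdot 3 \left(-1\right) \left(-21\right)} = - \frac{1}{4 \cdot 63} = \left(- \frac{1}{4}\right) \frac{1}{63} = - \frac{1}{252}$)
$D{\left(h - 88 \right)} - 260412 = - \frac{1}{252} - 260412 = - \frac{65623825}{252}$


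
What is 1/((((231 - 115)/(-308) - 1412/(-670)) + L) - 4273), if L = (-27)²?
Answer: -25795/91372833 ≈ -0.00028230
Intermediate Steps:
L = 729
1/((((231 - 115)/(-308) - 1412/(-670)) + L) - 4273) = 1/((((231 - 115)/(-308) - 1412/(-670)) + 729) - 4273) = 1/(((116*(-1/308) - 1412*(-1/670)) + 729) - 4273) = 1/(((-29/77 + 706/335) + 729) - 4273) = 1/((44647/25795 + 729) - 4273) = 1/(18849202/25795 - 4273) = 1/(-91372833/25795) = -25795/91372833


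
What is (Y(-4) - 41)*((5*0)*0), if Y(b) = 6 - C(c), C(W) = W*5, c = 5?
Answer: 0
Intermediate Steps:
C(W) = 5*W
Y(b) = -19 (Y(b) = 6 - 5*5 = 6 - 1*25 = 6 - 25 = -19)
(Y(-4) - 41)*((5*0)*0) = (-19 - 41)*((5*0)*0) = -0*0 = -60*0 = 0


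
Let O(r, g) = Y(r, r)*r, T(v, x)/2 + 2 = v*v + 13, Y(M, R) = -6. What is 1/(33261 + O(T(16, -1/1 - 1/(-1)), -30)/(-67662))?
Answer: 3759/125028277 ≈ 3.0065e-5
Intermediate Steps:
T(v, x) = 22 + 2*v² (T(v, x) = -4 + 2*(v*v + 13) = -4 + 2*(v² + 13) = -4 + 2*(13 + v²) = -4 + (26 + 2*v²) = 22 + 2*v²)
O(r, g) = -6*r
1/(33261 + O(T(16, -1/1 - 1/(-1)), -30)/(-67662)) = 1/(33261 - 6*(22 + 2*16²)/(-67662)) = 1/(33261 - 6*(22 + 2*256)*(-1/67662)) = 1/(33261 - 6*(22 + 512)*(-1/67662)) = 1/(33261 - 6*534*(-1/67662)) = 1/(33261 - 3204*(-1/67662)) = 1/(33261 + 178/3759) = 1/(125028277/3759) = 3759/125028277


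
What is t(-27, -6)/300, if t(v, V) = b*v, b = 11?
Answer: -99/100 ≈ -0.99000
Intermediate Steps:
t(v, V) = 11*v
t(-27, -6)/300 = (11*(-27))/300 = -297*1/300 = -99/100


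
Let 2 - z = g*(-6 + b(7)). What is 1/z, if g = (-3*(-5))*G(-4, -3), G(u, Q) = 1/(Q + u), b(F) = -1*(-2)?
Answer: -7/46 ≈ -0.15217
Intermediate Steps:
b(F) = 2
g = -15/7 (g = (-3*(-5))/(-3 - 4) = 15/(-7) = 15*(-⅐) = -15/7 ≈ -2.1429)
z = -46/7 (z = 2 - (-15)*(-6 + 2)/7 = 2 - (-15)*(-4)/7 = 2 - 1*60/7 = 2 - 60/7 = -46/7 ≈ -6.5714)
1/z = 1/(-46/7) = -7/46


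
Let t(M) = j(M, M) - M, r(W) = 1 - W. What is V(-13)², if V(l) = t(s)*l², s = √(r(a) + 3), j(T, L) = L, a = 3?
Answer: 0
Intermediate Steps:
s = 1 (s = √((1 - 1*3) + 3) = √((1 - 3) + 3) = √(-2 + 3) = √1 = 1)
t(M) = 0 (t(M) = M - M = 0)
V(l) = 0 (V(l) = 0*l² = 0)
V(-13)² = 0² = 0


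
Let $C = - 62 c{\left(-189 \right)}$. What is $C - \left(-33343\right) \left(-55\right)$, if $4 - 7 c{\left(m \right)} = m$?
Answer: $- \frac{12849021}{7} \approx -1.8356 \cdot 10^{6}$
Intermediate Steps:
$c{\left(m \right)} = \frac{4}{7} - \frac{m}{7}$
$C = - \frac{11966}{7}$ ($C = - 62 \left(\frac{4}{7} - -27\right) = - 62 \left(\frac{4}{7} + 27\right) = \left(-62\right) \frac{193}{7} = - \frac{11966}{7} \approx -1709.4$)
$C - \left(-33343\right) \left(-55\right) = - \frac{11966}{7} - \left(-33343\right) \left(-55\right) = - \frac{11966}{7} - 1833865 = - \frac{12849021}{7}$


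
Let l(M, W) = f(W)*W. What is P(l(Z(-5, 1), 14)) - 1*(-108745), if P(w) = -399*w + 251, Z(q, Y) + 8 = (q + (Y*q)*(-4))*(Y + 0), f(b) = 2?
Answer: 97824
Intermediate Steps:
Z(q, Y) = -8 + Y*(q - 4*Y*q) (Z(q, Y) = -8 + (q + (Y*q)*(-4))*(Y + 0) = -8 + (q - 4*Y*q)*Y = -8 + Y*(q - 4*Y*q))
l(M, W) = 2*W
P(w) = 251 - 399*w
P(l(Z(-5, 1), 14)) - 1*(-108745) = (251 - 798*14) - 1*(-108745) = (251 - 399*28) + 108745 = (251 - 11172) + 108745 = -10921 + 108745 = 97824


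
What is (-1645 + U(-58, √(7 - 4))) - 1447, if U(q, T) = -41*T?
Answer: -3092 - 41*√3 ≈ -3163.0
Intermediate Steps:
(-1645 + U(-58, √(7 - 4))) - 1447 = (-1645 - 41*√(7 - 4)) - 1447 = (-1645 - 41*√3) - 1447 = -3092 - 41*√3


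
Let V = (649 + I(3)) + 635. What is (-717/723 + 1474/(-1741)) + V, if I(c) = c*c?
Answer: 541746900/419581 ≈ 1291.2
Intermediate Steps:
I(c) = c²
V = 1293 (V = (649 + 3²) + 635 = (649 + 9) + 635 = 658 + 635 = 1293)
(-717/723 + 1474/(-1741)) + V = (-717/723 + 1474/(-1741)) + 1293 = (-717*1/723 + 1474*(-1/1741)) + 1293 = (-239/241 - 1474/1741) + 1293 = -771333/419581 + 1293 = 541746900/419581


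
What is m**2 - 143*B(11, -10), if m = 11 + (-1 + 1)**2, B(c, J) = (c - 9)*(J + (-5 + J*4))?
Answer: 15851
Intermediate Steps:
B(c, J) = (-9 + c)*(-5 + 5*J) (B(c, J) = (-9 + c)*(J + (-5 + 4*J)) = (-9 + c)*(-5 + 5*J))
m = 11 (m = 11 + 0**2 = 11 + 0 = 11)
m**2 - 143*B(11, -10) = 11**2 - 143*(45 - 45*(-10) - 5*11 + 5*(-10)*11) = 121 - 143*(45 + 450 - 55 - 550) = 121 - 143*(-110) = 121 + 15730 = 15851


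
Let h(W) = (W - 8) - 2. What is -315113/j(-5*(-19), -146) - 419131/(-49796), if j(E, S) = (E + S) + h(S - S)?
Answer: 15716933939/3037556 ≈ 5174.2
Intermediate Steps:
h(W) = -10 + W (h(W) = (-8 + W) - 2 = -10 + W)
j(E, S) = -10 + E + S (j(E, S) = (E + S) + (-10 + (S - S)) = (E + S) + (-10 + 0) = (E + S) - 10 = -10 + E + S)
-315113/j(-5*(-19), -146) - 419131/(-49796) = -315113/(-10 - 5*(-19) - 146) - 419131/(-49796) = -315113/(-10 + 95 - 146) - 419131*(-1/49796) = -315113/(-61) + 419131/49796 = -315113*(-1/61) + 419131/49796 = 315113/61 + 419131/49796 = 15716933939/3037556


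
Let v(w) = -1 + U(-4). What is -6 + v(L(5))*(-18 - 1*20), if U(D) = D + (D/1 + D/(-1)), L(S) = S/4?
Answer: 184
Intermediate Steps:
L(S) = S/4 (L(S) = S*(¼) = S/4)
U(D) = D (U(D) = D + (D*1 + D*(-1)) = D + (D - D) = D + 0 = D)
v(w) = -5 (v(w) = -1 - 4 = -5)
-6 + v(L(5))*(-18 - 1*20) = -6 - 5*(-18 - 1*20) = -6 - 5*(-18 - 20) = -6 - 5*(-38) = -6 + 190 = 184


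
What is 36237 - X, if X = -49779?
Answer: 86016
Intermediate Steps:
36237 - X = 36237 - 1*(-49779) = 36237 + 49779 = 86016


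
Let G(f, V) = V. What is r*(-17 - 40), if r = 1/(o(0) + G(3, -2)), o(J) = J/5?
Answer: 57/2 ≈ 28.500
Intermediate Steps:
o(J) = J/5 (o(J) = J*(1/5) = J/5)
r = -1/2 (r = 1/((1/5)*0 - 2) = 1/(0 - 2) = 1/(-2) = -1/2 ≈ -0.50000)
r*(-17 - 40) = -(-17 - 40)/2 = -1/2*(-57) = 57/2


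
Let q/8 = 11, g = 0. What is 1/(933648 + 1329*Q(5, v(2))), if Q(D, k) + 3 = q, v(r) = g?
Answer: 1/1046613 ≈ 9.5546e-7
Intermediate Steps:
q = 88 (q = 8*11 = 88)
v(r) = 0
Q(D, k) = 85 (Q(D, k) = -3 + 88 = 85)
1/(933648 + 1329*Q(5, v(2))) = 1/(933648 + 1329*85) = 1/(933648 + 112965) = 1/1046613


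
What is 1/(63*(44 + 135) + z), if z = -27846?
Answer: -1/16569 ≈ -6.0354e-5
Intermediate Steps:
1/(63*(44 + 135) + z) = 1/(63*(44 + 135) - 27846) = 1/(63*179 - 27846) = 1/(11277 - 27846) = 1/(-16569) = -1/16569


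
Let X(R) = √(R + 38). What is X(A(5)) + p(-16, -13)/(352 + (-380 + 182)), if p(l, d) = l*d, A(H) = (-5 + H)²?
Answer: 104/77 + √38 ≈ 7.5151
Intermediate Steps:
p(l, d) = d*l
X(R) = √(38 + R)
X(A(5)) + p(-16, -13)/(352 + (-380 + 182)) = √(38 + (-5 + 5)²) + (-13*(-16))/(352 + (-380 + 182)) = √(38 + 0²) + 208/(352 - 198) = √(38 + 0) + 208/154 = √38 + (1/154)*208 = √38 + 104/77 = 104/77 + √38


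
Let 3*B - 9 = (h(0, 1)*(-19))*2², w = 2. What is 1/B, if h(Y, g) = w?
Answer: -3/143 ≈ -0.020979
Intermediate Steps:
h(Y, g) = 2
B = -143/3 (B = 3 + ((2*(-19))*2²)/3 = 3 + (-38*4)/3 = 3 + (⅓)*(-152) = 3 - 152/3 = -143/3 ≈ -47.667)
1/B = 1/(-143/3) = -3/143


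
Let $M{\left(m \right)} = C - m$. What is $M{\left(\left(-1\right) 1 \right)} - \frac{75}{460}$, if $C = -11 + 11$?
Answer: $\frac{77}{92} \approx 0.83696$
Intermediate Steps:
$C = 0$
$M{\left(m \right)} = - m$ ($M{\left(m \right)} = 0 - m = - m$)
$M{\left(\left(-1\right) 1 \right)} - \frac{75}{460} = - \left(-1\right) 1 - \frac{75}{460} = \left(-1\right) \left(-1\right) - 75 \cdot \frac{1}{460} = 1 - \frac{15}{92} = \frac{77}{92}$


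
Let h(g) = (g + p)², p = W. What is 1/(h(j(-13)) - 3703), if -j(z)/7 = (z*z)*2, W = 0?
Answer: 1/5594253 ≈ 1.7875e-7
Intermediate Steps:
p = 0
j(z) = -14*z² (j(z) = -7*z*z*2 = -7*z²*2 = -14*z²)
h(g) = g² (h(g) = (g + 0)² = g²)
1/(h(j(-13)) - 3703) = 1/((-14*(-13)²)² - 3703) = 1/((-14*169)² - 3703) = 1/((-2366)² - 3703) = 1/(5597956 - 3703) = 1/5594253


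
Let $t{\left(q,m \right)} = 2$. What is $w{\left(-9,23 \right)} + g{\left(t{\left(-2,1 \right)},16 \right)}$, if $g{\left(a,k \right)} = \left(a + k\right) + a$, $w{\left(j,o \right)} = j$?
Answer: $11$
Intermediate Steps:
$g{\left(a,k \right)} = k + 2 a$
$w{\left(-9,23 \right)} + g{\left(t{\left(-2,1 \right)},16 \right)} = -9 + \left(16 + 2 \cdot 2\right) = -9 + \left(16 + 4\right) = -9 + 20 = 11$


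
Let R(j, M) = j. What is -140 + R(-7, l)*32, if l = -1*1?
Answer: -364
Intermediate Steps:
l = -1
-140 + R(-7, l)*32 = -140 - 7*32 = -140 - 224 = -364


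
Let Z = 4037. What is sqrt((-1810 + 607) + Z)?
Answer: sqrt(2834) ≈ 53.235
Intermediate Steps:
sqrt((-1810 + 607) + Z) = sqrt((-1810 + 607) + 4037) = sqrt(-1203 + 4037) = sqrt(2834)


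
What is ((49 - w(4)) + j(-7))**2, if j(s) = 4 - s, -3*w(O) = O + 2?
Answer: 3844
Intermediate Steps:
w(O) = -2/3 - O/3 (w(O) = -(O + 2)/3 = -(2 + O)/3 = -2/3 - O/3)
((49 - w(4)) + j(-7))**2 = ((49 - (-2/3 - 1/3*4)) + (4 - 1*(-7)))**2 = ((49 - (-2/3 - 4/3)) + (4 + 7))**2 = ((49 - 1*(-2)) + 11)**2 = ((49 + 2) + 11)**2 = (51 + 11)**2 = 62**2 = 3844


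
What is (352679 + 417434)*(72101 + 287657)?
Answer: 277054312654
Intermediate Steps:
(352679 + 417434)*(72101 + 287657) = 770113*359758 = 277054312654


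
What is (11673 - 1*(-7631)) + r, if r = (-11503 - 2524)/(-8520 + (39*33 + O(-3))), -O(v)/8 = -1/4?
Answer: 139601251/7231 ≈ 19306.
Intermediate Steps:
O(v) = 2 (O(v) = -(-8)/4 = -8*(-¼) = 2)
r = 14027/7231 (r = (-11503 - 2524)/(-8520 + (39*33 + 2)) = -14027/(-8520 + (1287 + 2)) = -14027/(-8520 + 1289) = -14027/(-7231) = -14027*(-1/7231) = 14027/7231 ≈ 1.9398)
(11673 - 1*(-7631)) + r = (11673 - 1*(-7631)) + 14027/7231 = (11673 + 7631) + 14027/7231 = 19304 + 14027/7231 = 139601251/7231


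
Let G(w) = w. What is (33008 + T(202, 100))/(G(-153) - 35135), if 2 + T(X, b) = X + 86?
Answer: -16647/17644 ≈ -0.94349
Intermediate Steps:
T(X, b) = 84 + X (T(X, b) = -2 + (X + 86) = -2 + (86 + X) = 84 + X)
(33008 + T(202, 100))/(G(-153) - 35135) = (33008 + (84 + 202))/(-153 - 35135) = (33008 + 286)/(-35288) = 33294*(-1/35288) = -16647/17644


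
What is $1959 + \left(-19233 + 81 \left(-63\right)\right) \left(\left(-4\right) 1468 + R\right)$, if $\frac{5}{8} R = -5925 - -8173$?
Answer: $\frac{276856131}{5} \approx 5.5371 \cdot 10^{7}$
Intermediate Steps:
$R = \frac{17984}{5}$ ($R = \frac{8 \left(-5925 - -8173\right)}{5} = \frac{8 \left(-5925 + 8173\right)}{5} = \frac{8}{5} \cdot 2248 = \frac{17984}{5} \approx 3596.8$)
$1959 + \left(-19233 + 81 \left(-63\right)\right) \left(\left(-4\right) 1468 + R\right) = 1959 + \left(-19233 + 81 \left(-63\right)\right) \left(\left(-4\right) 1468 + \frac{17984}{5}\right) = 1959 + \left(-19233 - 5103\right) \left(-5872 + \frac{17984}{5}\right) = 1959 - - \frac{276846336}{5} = 1959 + \frac{276846336}{5} = \frac{276856131}{5}$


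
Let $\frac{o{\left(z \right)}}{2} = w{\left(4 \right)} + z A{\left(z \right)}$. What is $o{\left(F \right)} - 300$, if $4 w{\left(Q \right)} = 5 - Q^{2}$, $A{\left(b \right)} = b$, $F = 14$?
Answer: $\frac{173}{2} \approx 86.5$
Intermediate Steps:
$w{\left(Q \right)} = \frac{5}{4} - \frac{Q^{2}}{4}$ ($w{\left(Q \right)} = \frac{5 - Q^{2}}{4} = \frac{5}{4} - \frac{Q^{2}}{4}$)
$o{\left(z \right)} = - \frac{11}{2} + 2 z^{2}$ ($o{\left(z \right)} = 2 \left(\left(\frac{5}{4} - \frac{4^{2}}{4}\right) + z z\right) = 2 \left(\left(\frac{5}{4} - 4\right) + z^{2}\right) = 2 \left(- \frac{11}{4} + z^{2}\right) = - \frac{11}{2} + 2 z^{2}$)
$o{\left(F \right)} - 300 = \left(- \frac{11}{2} + 2 \cdot 14^{2}\right) - 300 = \left(- \frac{11}{2} + 2 \cdot 196\right) - 300 = \left(- \frac{11}{2} + 392\right) - 300 = \frac{773}{2} - 300 = \frac{173}{2}$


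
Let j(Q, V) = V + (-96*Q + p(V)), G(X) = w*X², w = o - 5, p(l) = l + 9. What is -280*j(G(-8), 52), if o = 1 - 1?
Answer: -8633240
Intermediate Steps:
o = 0
p(l) = 9 + l
w = -5 (w = 0 - 5 = -5)
G(X) = -5*X²
j(Q, V) = 9 - 96*Q + 2*V (j(Q, V) = V + (-96*Q + (9 + V)) = V + (9 + V - 96*Q) = 9 - 96*Q + 2*V)
-280*j(G(-8), 52) = -280*(9 - (-480)*(-8)² + 2*52) = -280*(9 - (-480)*64 + 104) = -280*(9 - 96*(-320) + 104) = -280*(9 + 30720 + 104) = -280*30833 = -8633240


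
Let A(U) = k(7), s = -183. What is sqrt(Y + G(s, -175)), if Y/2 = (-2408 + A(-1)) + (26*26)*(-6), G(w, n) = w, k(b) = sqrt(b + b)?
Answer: sqrt(-13111 + 2*sqrt(14)) ≈ 114.47*I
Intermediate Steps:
k(b) = sqrt(2)*sqrt(b) (k(b) = sqrt(2*b) = sqrt(2)*sqrt(b))
A(U) = sqrt(14) (A(U) = sqrt(2)*sqrt(7) = sqrt(14))
Y = -12928 + 2*sqrt(14) (Y = 2*((-2408 + sqrt(14)) + (26*26)*(-6)) = 2*((-2408 + sqrt(14)) + 676*(-6)) = 2*((-2408 + sqrt(14)) - 4056) = 2*(-6464 + sqrt(14)) = -12928 + 2*sqrt(14) ≈ -12921.)
sqrt(Y + G(s, -175)) = sqrt((-12928 + 2*sqrt(14)) - 183) = sqrt(-13111 + 2*sqrt(14))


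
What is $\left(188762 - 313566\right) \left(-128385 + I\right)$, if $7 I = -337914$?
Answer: $\frac{154333749636}{7} \approx 2.2048 \cdot 10^{10}$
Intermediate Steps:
$I = - \frac{337914}{7}$ ($I = \frac{1}{7} \left(-337914\right) = - \frac{337914}{7} \approx -48273.0$)
$\left(188762 - 313566\right) \left(-128385 + I\right) = \left(188762 - 313566\right) \left(-128385 - \frac{337914}{7}\right) = \left(-124804\right) \left(- \frac{1236609}{7}\right) = \frac{154333749636}{7}$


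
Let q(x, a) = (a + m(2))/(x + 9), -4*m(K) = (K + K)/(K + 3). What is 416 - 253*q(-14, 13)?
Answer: 26592/25 ≈ 1063.7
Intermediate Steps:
m(K) = -K/(2*(3 + K)) (m(K) = -(K + K)/(4*(K + 3)) = -2*K/(4*(3 + K)) = -K/(2*(3 + K)))
q(x, a) = (-⅕ + a)/(9 + x) (q(x, a) = (a - 1*2/(6 + 2*2))/(x + 9) = (a - 1*2/(6 + 4))/(9 + x) = (a - 1*2/10)/(9 + x) = (a - 1*2*⅒)/(9 + x) = (a - ⅕)/(9 + x) = (-⅕ + a)/(9 + x))
416 - 253*q(-14, 13) = 416 - 253*(-⅕ + 13)/(9 - 14) = 416 - 253*64/((-5)*5) = 416 - (-253)*64/(5*5) = 416 - 253*(-64/25) = 416 + 16192/25 = 26592/25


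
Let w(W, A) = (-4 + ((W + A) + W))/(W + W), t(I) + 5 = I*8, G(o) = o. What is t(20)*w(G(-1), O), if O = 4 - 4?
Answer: 465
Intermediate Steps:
t(I) = -5 + 8*I (t(I) = -5 + I*8 = -5 + 8*I)
O = 0
w(W, A) = (-4 + A + 2*W)/(2*W) (w(W, A) = (-4 + ((A + W) + W))/((2*W)) = (-4 + (A + 2*W))*(1/(2*W)) = (-4 + A + 2*W)*(1/(2*W)) = (-4 + A + 2*W)/(2*W))
t(20)*w(G(-1), O) = (-5 + 8*20)*((-2 - 1 + (½)*0)/(-1)) = (-5 + 160)*(-(-2 - 1 + 0)) = 155*(-1*(-3)) = 155*3 = 465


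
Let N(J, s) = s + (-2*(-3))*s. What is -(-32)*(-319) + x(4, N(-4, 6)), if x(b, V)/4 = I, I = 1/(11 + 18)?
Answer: -296028/29 ≈ -10208.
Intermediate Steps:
N(J, s) = 7*s (N(J, s) = s + 6*s = 7*s)
I = 1/29 ≈ 0.034483
x(b, V) = 4/29 (x(b, V) = 4*(1/29) = 4/29)
-(-32)*(-319) + x(4, N(-4, 6)) = -(-32)*(-319) + 4/29 = -32*319 + 4/29 = -10208 + 4/29 = -296028/29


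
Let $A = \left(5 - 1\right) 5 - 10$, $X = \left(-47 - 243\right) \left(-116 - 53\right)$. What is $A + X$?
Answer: $49020$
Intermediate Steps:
$X = 49010$ ($X = \left(-290\right) \left(-169\right) = 49010$)
$A = 10$ ($A = \left(5 - 1\right) 5 - 10 = 4 \cdot 5 - 10 = 20 - 10 = 10$)
$A + X = 10 + 49010 = 49020$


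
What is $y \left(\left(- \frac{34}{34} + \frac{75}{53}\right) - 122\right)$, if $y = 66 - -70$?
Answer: $- \frac{876384}{53} \approx -16536.0$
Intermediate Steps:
$y = 136$ ($y = 66 + 70 = 136$)
$y \left(\left(- \frac{34}{34} + \frac{75}{53}\right) - 122\right) = 136 \left(\left(- \frac{34}{34} + \frac{75}{53}\right) - 122\right) = 136 \left(\left(\left(-34\right) \frac{1}{34} + 75 \cdot \frac{1}{53}\right) - 122\right) = 136 \left(\left(-1 + \frac{75}{53}\right) - 122\right) = 136 \left(\frac{22}{53} - 122\right) = 136 \left(- \frac{6444}{53}\right) = - \frac{876384}{53}$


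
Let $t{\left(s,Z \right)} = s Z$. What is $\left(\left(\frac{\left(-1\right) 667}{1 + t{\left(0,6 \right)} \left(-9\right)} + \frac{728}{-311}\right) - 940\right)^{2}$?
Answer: $\frac{250505255025}{96721} \approx 2.59 \cdot 10^{6}$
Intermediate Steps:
$t{\left(s,Z \right)} = Z s$
$\left(\left(\frac{\left(-1\right) 667}{1 + t{\left(0,6 \right)} \left(-9\right)} + \frac{728}{-311}\right) - 940\right)^{2} = \left(\left(\frac{\left(-1\right) 667}{1 + 6 \cdot 0 \left(-9\right)} + \frac{728}{-311}\right) - 940\right)^{2} = \left(\left(- \frac{667}{1 + 0 \left(-9\right)} + 728 \left(- \frac{1}{311}\right)\right) - 940\right)^{2} = \left(\left(- \frac{667}{1 + 0} - \frac{728}{311}\right) - 940\right)^{2} = \left(\left(- \frac{667}{1} - \frac{728}{311}\right) - 940\right)^{2} = \left(\left(\left(-667\right) 1 - \frac{728}{311}\right) - 940\right)^{2} = \left(\left(-667 - \frac{728}{311}\right) - 940\right)^{2} = \left(- \frac{208165}{311} - 940\right)^{2} = \left(- \frac{500505}{311}\right)^{2} = \frac{250505255025}{96721}$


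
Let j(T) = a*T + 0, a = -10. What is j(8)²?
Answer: 6400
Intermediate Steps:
j(T) = -10*T (j(T) = -10*T + 0 = -10*T)
j(8)² = (-10*8)² = (-80)² = 6400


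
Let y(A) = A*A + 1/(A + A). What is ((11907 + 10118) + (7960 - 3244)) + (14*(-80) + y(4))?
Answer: 205097/8 ≈ 25637.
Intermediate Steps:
y(A) = A**2 + 1/(2*A)
((11907 + 10118) + (7960 - 3244)) + (14*(-80) + y(4)) = ((11907 + 10118) + (7960 - 3244)) + (14*(-80) + (1/2 + 4**3)/4) = (22025 + 4716) + (-1120 + (1/2 + 64)/4) = 26741 + (-1120 + (1/4)*(129/2)) = 26741 + (-1120 + 129/8) = 26741 - 8831/8 = 205097/8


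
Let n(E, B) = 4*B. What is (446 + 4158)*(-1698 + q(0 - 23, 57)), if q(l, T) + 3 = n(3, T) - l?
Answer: -6675800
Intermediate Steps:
q(l, T) = -3 - l + 4*T (q(l, T) = -3 + (4*T - l) = -3 + (-l + 4*T) = -3 - l + 4*T)
(446 + 4158)*(-1698 + q(0 - 23, 57)) = (446 + 4158)*(-1698 + (-3 - (0 - 23) + 4*57)) = 4604*(-1698 + (-3 - 1*(-23) + 228)) = 4604*(-1698 + (-3 + 23 + 228)) = 4604*(-1698 + 248) = 4604*(-1450) = -6675800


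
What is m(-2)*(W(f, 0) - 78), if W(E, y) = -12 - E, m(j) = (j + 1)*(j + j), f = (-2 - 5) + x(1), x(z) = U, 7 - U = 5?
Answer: -340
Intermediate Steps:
U = 2 (U = 7 - 1*5 = 7 - 5 = 2)
x(z) = 2
f = -5 (f = (-2 - 5) + 2 = -7 + 2 = -5)
m(j) = 2*j*(1 + j) (m(j) = (1 + j)*(2*j) = 2*j*(1 + j))
m(-2)*(W(f, 0) - 78) = (2*(-2)*(1 - 2))*((-12 - 1*(-5)) - 78) = (2*(-2)*(-1))*((-12 + 5) - 78) = 4*(-7 - 78) = 4*(-85) = -340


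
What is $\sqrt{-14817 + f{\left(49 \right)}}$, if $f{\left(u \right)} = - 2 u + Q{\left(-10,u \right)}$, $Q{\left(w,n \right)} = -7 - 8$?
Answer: $i \sqrt{14930} \approx 122.19 i$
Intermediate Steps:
$Q{\left(w,n \right)} = -15$ ($Q{\left(w,n \right)} = -7 - 8 = -15$)
$f{\left(u \right)} = -15 - 2 u$ ($f{\left(u \right)} = - 2 u - 15 = -15 - 2 u$)
$\sqrt{-14817 + f{\left(49 \right)}} = \sqrt{-14817 - 113} = \sqrt{-14930} = i \sqrt{14930}$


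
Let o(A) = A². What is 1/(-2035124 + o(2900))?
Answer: 1/6374876 ≈ 1.5687e-7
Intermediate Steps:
1/(-2035124 + o(2900)) = 1/(-2035124 + 2900²) = 1/(-2035124 + 8410000) = 1/6374876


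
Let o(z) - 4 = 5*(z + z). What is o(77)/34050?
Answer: 129/5675 ≈ 0.022731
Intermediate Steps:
o(z) = 4 + 10*z (o(z) = 4 + 5*(z + z) = 4 + 5*(2*z) = 4 + 10*z)
o(77)/34050 = (4 + 10*77)/34050 = (4 + 770)*(1/34050) = 774*(1/34050) = 129/5675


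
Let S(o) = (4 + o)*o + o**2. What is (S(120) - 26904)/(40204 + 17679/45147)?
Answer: 35756424/605035889 ≈ 0.059098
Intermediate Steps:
S(o) = o**2 + o*(4 + o) (S(o) = o*(4 + o) + o**2 = o**2 + o*(4 + o))
(S(120) - 26904)/(40204 + 17679/45147) = (2*120*(2 + 120) - 26904)/(40204 + 17679/45147) = (2*120*122 - 26904)/(40204 + 17679*(1/45147)) = (29280 - 26904)/(40204 + 5893/15049) = 2376/(605035889/15049) = 2376*(15049/605035889) = 35756424/605035889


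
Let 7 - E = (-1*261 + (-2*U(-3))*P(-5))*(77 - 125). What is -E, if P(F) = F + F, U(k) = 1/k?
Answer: 12841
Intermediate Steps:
U(k) = 1/k
P(F) = 2*F
E = -12841 (E = 7 - (-1*261 + (-2/(-3))*(2*(-5)))*(77 - 125) = 7 - (-261 - 2*(-1/3)*(-10))*(-48) = 7 - (-261 + (2/3)*(-10))*(-48) = 7 - (-261 - 20/3)*(-48) = 7 - (-803)*(-48)/3 = 7 - 1*12848 = 7 - 12848 = -12841)
-E = -1*(-12841) = 12841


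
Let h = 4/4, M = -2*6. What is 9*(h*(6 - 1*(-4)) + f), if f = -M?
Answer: 198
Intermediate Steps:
M = -12
h = 1 (h = 4*(¼) = 1)
f = 12 (f = -1*(-12) = 12)
9*(h*(6 - 1*(-4)) + f) = 9*(1*(6 - 1*(-4)) + 12) = 9*(1*(6 + 4) + 12) = 9*(1*10 + 12) = 9*(10 + 12) = 9*22 = 198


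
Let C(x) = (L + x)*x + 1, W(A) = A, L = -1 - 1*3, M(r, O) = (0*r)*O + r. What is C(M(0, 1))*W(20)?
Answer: 20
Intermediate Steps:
M(r, O) = r (M(r, O) = 0*O + r = 0 + r = r)
L = -4 (L = -1 - 3 = -4)
C(x) = 1 + x*(-4 + x) (C(x) = (-4 + x)*x + 1 = x*(-4 + x) + 1 = 1 + x*(-4 + x))
C(M(0, 1))*W(20) = (1 + 0² - 4*0)*20 = (1 + 0 + 0)*20 = 1*20 = 20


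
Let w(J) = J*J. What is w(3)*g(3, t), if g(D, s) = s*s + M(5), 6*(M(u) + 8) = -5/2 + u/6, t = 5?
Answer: 301/2 ≈ 150.50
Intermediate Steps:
M(u) = -101/12 + u/36 (M(u) = -8 + (-5/2 + u/6)/6 = -8 + (-5/12 + u/36) = -101/12 + u/36)
w(J) = J²
g(D, s) = -149/18 + s² (g(D, s) = s*s + (-101/12 + (1/36)*5) = s² + (-101/12 + 5/36) = s² - 149/18 = -149/18 + s²)
w(3)*g(3, t) = 3²*(-149/18 + 5²) = 9*(-149/18 + 25) = 9*(301/18) = 301/2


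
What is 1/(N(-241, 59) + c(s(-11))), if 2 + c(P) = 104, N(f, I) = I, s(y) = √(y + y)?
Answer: 1/161 ≈ 0.0062112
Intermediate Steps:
s(y) = √2*√y (s(y) = √(2*y) = √2*√y)
c(P) = 102 (c(P) = -2 + 104 = 102)
1/(N(-241, 59) + c(s(-11))) = 1/(59 + 102) = 1/161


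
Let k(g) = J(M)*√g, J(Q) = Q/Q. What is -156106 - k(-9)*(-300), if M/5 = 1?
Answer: -156106 + 900*I ≈ -1.5611e+5 + 900.0*I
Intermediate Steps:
M = 5 (M = 5*1 = 5)
J(Q) = 1
k(g) = √g (k(g) = 1*√g = √g)
-156106 - k(-9)*(-300) = -156106 - √(-9)*(-300) = -156106 - 3*I*(-300) = -156106 - (-900)*I = -156106 + 900*I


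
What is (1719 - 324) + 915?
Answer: 2310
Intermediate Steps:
(1719 - 324) + 915 = 1395 + 915 = 2310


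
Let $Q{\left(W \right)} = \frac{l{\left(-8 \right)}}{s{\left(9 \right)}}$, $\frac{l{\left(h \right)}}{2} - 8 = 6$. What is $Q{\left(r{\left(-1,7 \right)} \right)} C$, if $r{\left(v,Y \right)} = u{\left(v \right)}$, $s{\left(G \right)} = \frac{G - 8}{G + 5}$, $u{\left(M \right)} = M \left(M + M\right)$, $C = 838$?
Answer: $328496$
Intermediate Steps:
$l{\left(h \right)} = 28$ ($l{\left(h \right)} = 16 + 2 \cdot 6 = 16 + 12 = 28$)
$u{\left(M \right)} = 2 M^{2}$ ($u{\left(M \right)} = M 2 M = 2 M^{2}$)
$s{\left(G \right)} = \frac{-8 + G}{5 + G}$
$r{\left(v,Y \right)} = 2 v^{2}$
$Q{\left(W \right)} = 392$ ($Q{\left(W \right)} = \frac{28}{\frac{1}{5 + 9} \left(-8 + 9\right)} = \frac{28}{\frac{1}{14} \cdot 1} = 28 \frac{1}{\frac{1}{14}} = 28 \cdot 14 = 392$)
$Q{\left(r{\left(-1,7 \right)} \right)} C = 392 \cdot 838 = 328496$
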